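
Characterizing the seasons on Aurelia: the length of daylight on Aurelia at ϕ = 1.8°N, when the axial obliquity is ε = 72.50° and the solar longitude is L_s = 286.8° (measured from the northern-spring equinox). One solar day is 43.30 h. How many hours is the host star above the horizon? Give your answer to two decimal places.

20.68 h

Solar declination: sin δ = sin ε · sin L_s = sin 72.50° × sin 286.8° = -0.91301, so δ = -65.925°.
cos h₀ = −tan ϕ · tan δ = −tan(+1.8°) × tan(-65.925°) = 0.0703, so h₀ = 1.5004 rad = 85.97°.
Daylight = 2h₀/(2π) × 43.30 h = (1.5004/π) × 43.30 = 20.68 h.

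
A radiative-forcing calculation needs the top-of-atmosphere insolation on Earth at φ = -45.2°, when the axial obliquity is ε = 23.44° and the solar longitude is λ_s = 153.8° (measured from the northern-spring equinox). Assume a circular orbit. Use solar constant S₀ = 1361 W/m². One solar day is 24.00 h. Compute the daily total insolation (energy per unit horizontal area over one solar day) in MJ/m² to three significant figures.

Solar declination: sin δ = sin ε · sin λ_s = sin 23.44° × sin 153.8° = 0.17563, so δ = +10.115°.
cos H₀ = −tan(-45.2°) tan(+10.115°) = 0.1796, H₀ = 1.3902 rad.
Bracket: H₀ sin φ sin δ + cos φ cos δ sin H₀ = 1.3902×-0.70957×0.17563 + 0.70463×0.98446×0.98373 = -0.173249 + 0.682394 = 0.509145.
Q̄ = (S₀/π) × [bracket] = (1361/π) × 0.509145 = 220.57 W/m².
Daily total = Q̄ × 24.00 h × 3600 s/h = 220.57 × 24.00 × 3600 / 10⁶ = 19.06 MJ/m².

19.1 MJ/m²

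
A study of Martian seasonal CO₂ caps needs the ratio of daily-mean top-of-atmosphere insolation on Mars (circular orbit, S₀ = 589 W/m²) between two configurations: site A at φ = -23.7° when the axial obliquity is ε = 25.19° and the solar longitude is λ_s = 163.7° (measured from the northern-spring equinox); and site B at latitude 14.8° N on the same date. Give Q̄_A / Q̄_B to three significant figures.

Q̄_A / Q̄_B ≈ 0.828

— Configuration A (φ=-23.7°):
Solar declination: sin δ = sin ε · sin λ_s = sin 25.19° × sin 163.7° = 0.11946, so δ = +6.861°.
cos H₀ = −tan(-23.7°) tan(+6.861°) = 0.0528, H₀ = 1.5180 rad.
Bracket: H₀ sin φ sin δ + cos φ cos δ sin H₀ = 1.5180×-0.40195×0.11946 + 0.91566×0.99284×0.99860 = -0.072890 + 0.907831 = 0.834941.
Q̄ = (S₀/π) × [bracket] = (589/π) × 0.834941 = 156.54 W/m².
— Configuration B (φ=+14.8°):
cos H₀ = −tan(+14.8°) tan(+6.861°) = -0.0318, H₀ = 1.6026 rad.
Bracket: H₀ sin φ sin δ + cos φ cos δ sin H₀ = 1.6026×0.25545×0.11946 + 0.96682×0.99284×0.99949 = 0.048905 + 0.959408 = 1.008313.
Q̄ = (S₀/π) × [bracket] = (589/π) × 1.008313 = 189.04 W/m².
Ratio Q̄_A / Q̄_B = 156.54 / 189.04 = 0.8281.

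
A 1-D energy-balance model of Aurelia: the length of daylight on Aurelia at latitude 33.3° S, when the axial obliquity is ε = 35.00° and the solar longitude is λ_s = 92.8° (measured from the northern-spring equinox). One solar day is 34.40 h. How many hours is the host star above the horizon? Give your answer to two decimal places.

11.98 h

Solar declination: sin δ = sin ε · sin λ_s = sin 35.00° × sin 92.8° = 0.57289, so δ = +34.952°.
cos H₀ = −tan φ · tan δ = −tan(-33.3°) × tan(+34.952°) = 0.4591, so H₀ = 1.0938 rad = 62.67°.
Daylight = 2H₀/(2π) × 34.40 h = (1.0938/π) × 34.40 = 11.98 h.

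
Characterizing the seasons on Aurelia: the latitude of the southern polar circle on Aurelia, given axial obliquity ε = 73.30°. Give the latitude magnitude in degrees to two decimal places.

The polar circle is the lowest latitude that experiences at least one full rotation of continuous darkness at the northern-summer solstice; it lies at |φ| = 90° − ε = 90° − 73.30° = 16.70°.

16.70°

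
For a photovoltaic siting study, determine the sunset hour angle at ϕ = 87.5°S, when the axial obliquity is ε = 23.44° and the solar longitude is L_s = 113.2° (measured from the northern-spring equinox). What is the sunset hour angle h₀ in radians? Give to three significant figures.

Solar declination: sin δ = sin ε · sin L_s = sin 23.44° × sin 113.2° = 0.36562, so δ = +21.446°.
cos h₀ = −tan ϕ · tan δ = 8.9970 ≥ 1, so the Sun never rises (polar night) and h₀ = 0.

h₀ = 0.00 rad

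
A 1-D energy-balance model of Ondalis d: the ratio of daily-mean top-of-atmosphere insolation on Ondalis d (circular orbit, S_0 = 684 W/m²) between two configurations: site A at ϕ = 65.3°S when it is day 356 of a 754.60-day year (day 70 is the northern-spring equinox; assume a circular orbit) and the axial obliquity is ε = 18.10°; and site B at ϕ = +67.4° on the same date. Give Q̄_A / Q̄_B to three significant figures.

— Configuration A (ϕ=-65.3°):
Solar longitude: L_s = 360° × (356 − 70)/754.60 = 136.443°.
sin δ = sin 18.10° × sin 136.443° = 0.21408, so δ = +12.362°.
cos h₀ = −tan(-65.3°) tan(+12.362°) = 0.4765, h₀ = 1.0741 rad.
Bracket: h₀ sin ϕ sin δ + cos ϕ cos δ sin h₀ = 1.0741×-0.90851×0.21408 + 0.41787×0.97682×0.87918 = -0.208906 + 0.358867 = 0.149961.
Q̄ = (S_0/π) × [bracket] = (684/π) × 0.149961 = 32.650 W/m².
— Configuration B (ϕ=+67.4°):
cos h₀ = −tan(+67.4°) tan(+12.362°) = -0.5265, h₀ = 2.1253 rad.
Bracket: h₀ sin ϕ sin δ + cos ϕ cos δ sin h₀ = 2.1253×0.92321×0.21408 + 0.38430×0.97682×0.85018 = 0.420046 + 0.319151 = 0.739197.
Q̄ = (S_0/π) × [bracket] = (684/π) × 0.739197 = 160.94 W/m².
Ratio Q̄_A / Q̄_B = 32.650 / 160.94 = 0.2029.

Q̄_A / Q̄_B ≈ 0.203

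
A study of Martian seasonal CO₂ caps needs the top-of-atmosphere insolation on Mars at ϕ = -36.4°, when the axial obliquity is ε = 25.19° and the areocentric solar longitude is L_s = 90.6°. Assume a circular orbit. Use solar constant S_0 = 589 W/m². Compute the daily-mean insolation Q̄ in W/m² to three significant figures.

sin δ = sin 25.19° × sin 90.6° = 0.42560, so δ = +25.189°.
cos h₀ = −tan(-36.4°) tan(+25.189°) = 0.3467, h₀ = 1.2167 rad.
Bracket: h₀ sin ϕ sin δ + cos ϕ cos δ sin h₀ = 1.2167×-0.59342×0.42560 + 0.80489×0.90491×0.93796 = -0.307289 + 0.683166 = 0.375877.
Q̄ = (S_0/π) × [bracket] = (589/π) × 0.375877 = 70.47 W/m².

Q̄ ≈ 70.5 W/m²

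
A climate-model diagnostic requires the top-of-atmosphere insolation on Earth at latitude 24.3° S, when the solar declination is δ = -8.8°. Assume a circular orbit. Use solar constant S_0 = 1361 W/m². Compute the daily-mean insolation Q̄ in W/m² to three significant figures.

cos h₀ = −tan(-24.3°) tan(-8.800°) = -0.0699, h₀ = 1.6408 rad.
Bracket: h₀ sin ϕ sin δ + cos ϕ cos δ sin h₀ = 1.6408×-0.41151×-0.15299 + 0.91140×0.98823×0.99755 = 0.103300 + 0.898466 = 1.001766.
Q̄ = (S_0/π) × [bracket] = (1361/π) × 1.001766 = 434.0 W/m².

Q̄ ≈ 434 W/m²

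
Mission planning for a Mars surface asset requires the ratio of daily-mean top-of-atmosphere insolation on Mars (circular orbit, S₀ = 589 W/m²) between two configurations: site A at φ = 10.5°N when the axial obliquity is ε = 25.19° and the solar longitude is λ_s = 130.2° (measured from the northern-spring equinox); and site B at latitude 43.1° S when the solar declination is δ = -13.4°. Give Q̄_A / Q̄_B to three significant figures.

Q̄_A / Q̄_B ≈ 1.05

— Configuration A (φ=+10.5°):
Solar declination: sin δ = sin ε · sin λ_s = sin 25.19° × sin 130.2° = 0.32509, so δ = +18.971°.
cos H₀ = −tan(+10.5°) tan(+18.971°) = -0.0637, H₀ = 1.6346 rad.
Bracket: H₀ sin φ sin δ + cos φ cos δ sin H₀ = 1.6346×0.18224×0.32509 + 0.98325×0.94568×0.99797 = 0.096841 + 0.927952 = 1.024793.
Q̄ = (S₀/π) × [bracket] = (589/π) × 1.024793 = 192.13 W/m².
— Configuration B (φ=-43.1°):
cos H₀ = −tan(-43.1°) tan(-13.400°) = -0.2229, H₀ = 1.7956 rad.
Bracket: H₀ sin φ sin δ + cos φ cos δ sin H₀ = 1.7956×-0.68327×-0.23175 + 0.73016×0.97278×0.97483 = 0.284329 + 0.692407 = 0.976736.
Q̄ = (S₀/π) × [bracket] = (589/π) × 0.976736 = 183.12 W/m².
Ratio Q̄_A / Q̄_B = 192.13 / 183.12 = 1.049.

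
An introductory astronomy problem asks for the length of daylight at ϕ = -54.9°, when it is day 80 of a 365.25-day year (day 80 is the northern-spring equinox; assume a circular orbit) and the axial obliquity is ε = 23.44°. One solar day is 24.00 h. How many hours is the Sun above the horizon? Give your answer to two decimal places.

12.00 h

Solar longitude: L_s = 360° × (80 − 80)/365.25 = 0.000°.
sin δ = sin 23.44° × sin 0.000° = 0.00000, so δ = +0.000°.
cos h₀ = −tan ϕ · tan δ = −tan(-54.9°) × tan(+0.000°) = 0.0000, so h₀ = 1.5708 rad = 90.00°.
Daylight = 2h₀/(2π) × 24.00 h = (1.5708/π) × 24.00 = 12.00 h.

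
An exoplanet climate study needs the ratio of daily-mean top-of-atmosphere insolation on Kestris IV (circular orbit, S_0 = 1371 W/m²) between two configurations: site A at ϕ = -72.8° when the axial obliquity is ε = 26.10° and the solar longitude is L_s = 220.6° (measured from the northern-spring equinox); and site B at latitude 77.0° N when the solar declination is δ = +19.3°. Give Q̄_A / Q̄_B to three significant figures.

— Configuration A (ϕ=-72.8°):
Solar declination: sin δ = sin ε · sin L_s = sin 26.10° × sin 220.6° = -0.28630, so δ = -16.637°.
cos h₀ = −tan(-72.8°) tan(-16.637°) = -0.9653, h₀ = 2.8774 rad.
Bracket: h₀ sin ϕ sin δ + cos ϕ cos δ sin h₀ = 2.8774×-0.95528×-0.28630 + 0.29571×0.95814×0.26115 = 0.786959 + 0.073992 = 0.860951.
Q̄ = (S_0/π) × [bracket] = (1371/π) × 0.860951 = 375.72 W/m².
— Configuration B (ϕ=+77.0°):
cos h₀ = −tan(+77.0°) tan(+19.300°) = -1.5169 ≤ −1 ⇒ polar day, h₀ = π.
Bracket: h₀ sin ϕ sin δ + cos ϕ cos δ sin h₀ = 3.1416×0.97437×0.33051 + 0.22495×0.94380×0.00000 = 1.011718 + 0.000000 = 1.011718.
Q̄ = (S_0/π) × [bracket] = (1371/π) × 1.011718 = 441.52 W/m².
Ratio Q̄_A / Q̄_B = 375.72 / 441.52 = 0.8510.

Q̄_A / Q̄_B ≈ 0.851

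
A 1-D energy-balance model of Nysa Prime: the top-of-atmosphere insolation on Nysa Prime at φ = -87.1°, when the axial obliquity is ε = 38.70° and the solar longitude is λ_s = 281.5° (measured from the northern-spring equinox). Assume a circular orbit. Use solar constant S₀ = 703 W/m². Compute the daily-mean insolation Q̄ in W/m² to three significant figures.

Solar declination: sin δ = sin ε · sin λ_s = sin 38.70° × sin 281.5° = -0.61269, so δ = -37.784°.
cos H₀ = −tan(-87.1°) tan(-37.784°) = -15.3035 ≤ −1 ⇒ polar day, H₀ = π.
Bracket: H₀ sin φ sin δ + cos φ cos δ sin H₀ = 3.1416×-0.99872×-0.61269 + 0.05059×0.79032×0.00000 = 1.922363 + 0.000000 = 1.922363.
Q̄ = (S₀/π) × [bracket] = (703/π) × 1.922363 = 430.2 W/m².

Q̄ ≈ 430 W/m²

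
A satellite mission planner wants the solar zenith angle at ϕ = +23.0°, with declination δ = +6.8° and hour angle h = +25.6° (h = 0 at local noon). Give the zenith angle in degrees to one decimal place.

θ_z = 29.5°

cos θ_z = sin ϕ sin δ + cos ϕ cos δ cos h = 0.046264 + 0.824302 = 0.870566.
θ_z = arccos(0.870566) = 29.5°.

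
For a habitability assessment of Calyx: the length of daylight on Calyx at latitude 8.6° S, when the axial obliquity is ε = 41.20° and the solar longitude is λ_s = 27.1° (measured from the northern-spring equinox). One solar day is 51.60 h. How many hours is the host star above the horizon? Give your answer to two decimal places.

25.02 h

Solar declination: sin δ = sin ε · sin λ_s = sin 41.20° × sin 27.1° = 0.30006, so δ = +17.461°.
cos H₀ = −tan φ · tan δ = −tan(-8.6°) × tan(+17.461°) = 0.0476, so H₀ = 1.5232 rad = 87.27°.
Daylight = 2H₀/(2π) × 51.60 h = (1.5232/π) × 51.60 = 25.02 h.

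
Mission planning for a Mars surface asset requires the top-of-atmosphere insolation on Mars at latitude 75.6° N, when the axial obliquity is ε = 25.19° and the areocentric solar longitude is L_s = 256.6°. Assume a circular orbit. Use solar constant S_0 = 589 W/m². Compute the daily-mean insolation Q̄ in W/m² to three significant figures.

sin δ = sin 25.19° × sin 256.6° = -0.41403, so δ = -24.459°.
cos h₀ = −tan(+75.6°) tan(-24.459°) = 1.7715 ≥ 1 ⇒ polar night, h₀ = 0 and Q̄ = 0.

Q̄ ≈ 0.00 W/m²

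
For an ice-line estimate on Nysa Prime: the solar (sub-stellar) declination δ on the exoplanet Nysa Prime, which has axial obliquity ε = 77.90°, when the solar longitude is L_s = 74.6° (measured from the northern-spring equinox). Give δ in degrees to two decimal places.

sin δ = sin ε · sin L_s = sin 77.90° × sin 74.6° = 0.942676.
δ = arcsin(0.942676) = +70.51°.

δ = +70.51°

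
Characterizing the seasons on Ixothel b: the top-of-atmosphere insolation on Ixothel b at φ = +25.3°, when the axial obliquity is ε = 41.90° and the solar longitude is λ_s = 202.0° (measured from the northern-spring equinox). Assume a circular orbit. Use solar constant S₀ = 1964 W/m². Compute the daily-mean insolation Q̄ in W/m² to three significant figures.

Q̄ ≈ 446 W/m²

Solar declination: sin δ = sin ε · sin λ_s = sin 41.90° × sin 202.0° = -0.25017, so δ = -14.488°.
cos H₀ = −tan(+25.3°) tan(-14.488°) = 0.1221, H₀ = 1.4483 rad.
Bracket: H₀ sin φ sin δ + cos φ cos δ sin H₀ = 1.4483×0.42736×-0.25017 + 0.90408×0.96820×0.99251 = -0.154842 + 0.868774 = 0.713932.
Q̄ = (S₀/π) × [bracket] = (1964/π) × 0.713932 = 446.3 W/m².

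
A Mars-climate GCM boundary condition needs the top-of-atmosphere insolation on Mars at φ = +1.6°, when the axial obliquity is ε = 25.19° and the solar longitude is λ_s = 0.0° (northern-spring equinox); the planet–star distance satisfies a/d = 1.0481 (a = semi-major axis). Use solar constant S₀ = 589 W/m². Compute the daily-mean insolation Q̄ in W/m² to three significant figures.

Solar declination: sin δ = sin ε · sin λ_s = sin 25.19° × sin 0.0° = 0.00000, so δ = +0.000°.
cos H₀ = −tan(+1.6°) tan(+0.000°) = -0.0000, H₀ = 1.5708 rad.
Bracket: H₀ sin φ sin δ + cos φ cos δ sin H₀ = 1.5708×0.02792×0.00000 + 0.99961×1.00000×1.00000 = 0.000000 + 0.999610 = 0.999610.
Inverse-square distance factor (a/d)² = 1.0481² = 1.098514.
Q̄ = (S₀/π) × 1.098514 × [bracket] = (589/π) × 1.098514 × 0.999610 = 205.9 W/m².

Q̄ ≈ 206 W/m²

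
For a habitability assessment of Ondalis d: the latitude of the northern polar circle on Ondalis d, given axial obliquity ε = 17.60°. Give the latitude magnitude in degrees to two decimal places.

72.40°

The polar circle is the lowest latitude that experiences at least one full rotation of continuous daylight at the northern-summer solstice; it lies at |ϕ| = 90° − ε = 90° − 17.60° = 72.40°.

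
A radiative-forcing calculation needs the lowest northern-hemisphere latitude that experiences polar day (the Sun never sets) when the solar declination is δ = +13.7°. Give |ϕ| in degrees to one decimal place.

|ϕ| = 76.3°

Polar day requires cos h₀ = −tan ϕ tan δ ≤ −1, i.e. tan ϕ tan δ ≥ 1.
The boundary is |tan ϕ| · |tan δ| = 1, so |ϕ| = 90° − |δ| = 90° − 13.7° = 76.3° in the northern hemisphere.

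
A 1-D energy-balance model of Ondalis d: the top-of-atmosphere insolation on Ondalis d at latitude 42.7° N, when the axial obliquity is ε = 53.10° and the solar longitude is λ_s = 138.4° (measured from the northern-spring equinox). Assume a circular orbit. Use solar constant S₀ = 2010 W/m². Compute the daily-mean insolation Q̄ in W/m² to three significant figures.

Solar declination: sin δ = sin ε · sin λ_s = sin 53.10° × sin 138.4° = 0.53093, so δ = +32.068°.
cos H₀ = −tan(+42.7°) tan(+32.068°) = -0.5781, H₀ = 2.1873 rad.
Bracket: H₀ sin φ sin δ + cos φ cos δ sin H₀ = 2.1873×0.67816×0.53093 + 0.73491×0.84741×0.81593 = 0.787549 + 0.508137 = 1.295686.
Q̄ = (S₀/π) × [bracket] = (2010/π) × 1.295686 = 829.0 W/m².

Q̄ ≈ 829 W/m²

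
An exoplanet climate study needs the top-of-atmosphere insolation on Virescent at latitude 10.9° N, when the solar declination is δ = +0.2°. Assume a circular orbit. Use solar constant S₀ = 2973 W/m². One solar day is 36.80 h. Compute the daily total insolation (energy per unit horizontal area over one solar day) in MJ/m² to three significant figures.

cos H₀ = −tan(+10.9°) tan(+0.200°) = -0.0007, H₀ = 1.5715 rad.
Bracket: H₀ sin φ sin δ + cos φ cos δ sin H₀ = 1.5715×0.18910×0.00349 + 0.98196×0.99999×1.00000 = 0.001037 + 0.981950 = 0.982987.
Q̄ = (S₀/π) × [bracket] = (2973/π) × 0.982987 = 930.24 W/m².
Daily total = Q̄ × 36.80 h × 3600 s/h = 930.24 × 36.80 × 3600 / 10⁶ = 123.2 MJ/m².

123 MJ/m²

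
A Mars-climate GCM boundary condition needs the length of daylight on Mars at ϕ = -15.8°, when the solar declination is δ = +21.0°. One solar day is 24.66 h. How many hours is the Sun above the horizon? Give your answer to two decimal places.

11.48 h

cos h₀ = −tan ϕ · tan δ = −tan(-15.8°) × tan(+21.000°) = 0.1086, so h₀ = 1.4620 rad = 83.76°.
Daylight = 2h₀/(2π) × 24.66 h = (1.4620/π) × 24.66 = 11.48 h.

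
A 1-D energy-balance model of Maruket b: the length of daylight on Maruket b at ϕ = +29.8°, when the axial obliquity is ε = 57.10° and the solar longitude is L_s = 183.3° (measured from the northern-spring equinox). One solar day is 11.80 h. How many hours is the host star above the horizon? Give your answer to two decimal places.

5.80 h

Solar declination: sin δ = sin ε · sin L_s = sin 57.10° × sin 183.3° = -0.04833, so δ = -2.770°.
cos h₀ = −tan ϕ · tan δ = −tan(+29.8°) × tan(-2.770°) = 0.0277, so h₀ = 1.5431 rad = 88.41°.
Daylight = 2h₀/(2π) × 11.80 h = (1.5431/π) × 11.80 = 5.80 h.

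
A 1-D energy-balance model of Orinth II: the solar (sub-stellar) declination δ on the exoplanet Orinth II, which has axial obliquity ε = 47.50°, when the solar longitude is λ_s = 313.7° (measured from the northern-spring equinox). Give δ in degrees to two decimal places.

sin δ = sin ε · sin λ_s = sin 47.50° × sin 313.7° = -0.533027.
δ = arcsin(-0.533027) = -32.21°.

δ = -32.21°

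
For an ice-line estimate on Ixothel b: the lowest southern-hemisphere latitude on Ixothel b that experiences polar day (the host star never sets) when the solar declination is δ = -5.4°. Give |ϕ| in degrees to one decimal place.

Polar day requires cos h₀ = −tan ϕ tan δ ≤ −1, i.e. tan ϕ tan δ ≥ 1.
The boundary is |tan ϕ| · |tan δ| = 1, so |ϕ| = 90° − |δ| = 90° − 5.4° = 84.6° in the southern hemisphere.

|ϕ| = 84.6°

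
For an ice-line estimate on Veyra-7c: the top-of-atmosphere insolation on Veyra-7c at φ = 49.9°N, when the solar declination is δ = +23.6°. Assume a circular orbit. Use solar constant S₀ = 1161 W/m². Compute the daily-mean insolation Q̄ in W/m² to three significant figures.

Q̄ ≈ 426 W/m²

cos H₀ = −tan(+49.9°) tan(+23.600°) = -0.5188, H₀ = 2.1163 rad.
Bracket: H₀ sin φ sin δ + cos φ cos δ sin H₀ = 2.1163×0.76492×0.40035 + 0.64412×0.91636×0.85488 = 0.648087 + 0.504589 = 1.152676.
Q̄ = (S₀/π) × [bracket] = (1161/π) × 1.152676 = 426.0 W/m².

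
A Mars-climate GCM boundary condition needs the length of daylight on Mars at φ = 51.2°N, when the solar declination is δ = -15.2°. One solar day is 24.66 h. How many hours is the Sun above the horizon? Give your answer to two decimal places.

9.62 h

cos H₀ = −tan φ · tan δ = −tan(+51.2°) × tan(-15.200°) = 0.3379, so H₀ = 1.2261 rad = 70.25°.
Daylight = 2H₀/(2π) × 24.66 h = (1.2261/π) × 24.66 = 9.62 h.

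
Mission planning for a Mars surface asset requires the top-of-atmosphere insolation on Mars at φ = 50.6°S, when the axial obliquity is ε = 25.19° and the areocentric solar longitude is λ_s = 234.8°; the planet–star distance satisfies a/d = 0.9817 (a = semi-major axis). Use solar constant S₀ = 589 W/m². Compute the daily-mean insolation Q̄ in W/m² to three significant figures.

sin δ = sin 25.19° × sin 234.8° = -0.34779, so δ = -20.352°.
cos H₀ = −tan(-50.6°) tan(-20.352°) = -0.4516, H₀ = 2.0394 rad.
Bracket: H₀ sin φ sin δ + cos φ cos δ sin H₀ = 2.0394×-0.77273×-0.34779 + 0.63473×0.93757×0.89222 = 0.548084 + 0.530964 = 1.079048.
Inverse-square distance factor (a/d)² = 0.9817² = 0.963735.
Q̄ = (S₀/π) × 0.963735 × [bracket] = (589/π) × 0.963735 × 1.079048 = 195.0 W/m².

Q̄ ≈ 195 W/m²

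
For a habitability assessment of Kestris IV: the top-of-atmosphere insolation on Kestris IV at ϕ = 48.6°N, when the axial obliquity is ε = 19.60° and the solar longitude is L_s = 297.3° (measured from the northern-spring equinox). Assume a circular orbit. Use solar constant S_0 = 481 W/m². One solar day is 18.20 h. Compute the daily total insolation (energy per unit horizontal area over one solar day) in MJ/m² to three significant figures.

3.21 MJ/m²

Solar declination: sin δ = sin ε · sin L_s = sin 19.60° × sin 297.3° = -0.29809, so δ = -17.343°.
cos h₀ = −tan(+48.6°) tan(-17.343°) = 0.3542, h₀ = 1.2087 rad.
Bracket: h₀ sin ϕ sin δ + cos ϕ cos δ sin h₀ = 1.2087×0.75011×-0.29809 + 0.66131×0.95454×0.93516 = -0.270266 + 0.590317 = 0.320051.
Q̄ = (S_0/π) × [bracket] = (481/π) × 0.320051 = 49.002 W/m².
Daily total = Q̄ × 18.20 h × 3600 s/h = 49.002 × 18.20 × 3600 / 10⁶ = 3.211 MJ/m².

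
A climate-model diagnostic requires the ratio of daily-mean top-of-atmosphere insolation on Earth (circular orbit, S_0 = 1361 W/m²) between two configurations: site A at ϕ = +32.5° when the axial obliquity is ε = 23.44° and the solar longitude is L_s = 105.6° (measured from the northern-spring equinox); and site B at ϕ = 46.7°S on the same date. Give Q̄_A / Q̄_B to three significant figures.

— Configuration A (ϕ=+32.5°):
Solar declination: sin δ = sin ε · sin L_s = sin 23.44° × sin 105.6° = 0.38313, so δ = +22.528°.
cos h₀ = −tan(+32.5°) tan(+22.528°) = -0.2642, h₀ = 1.8382 rad.
Bracket: h₀ sin ϕ sin δ + cos ϕ cos δ sin h₀ = 1.8382×0.53730×0.38313 + 0.84339×0.92369×0.96445 = 0.378404 + 0.751336 = 1.129740.
Q̄ = (S_0/π) × [bracket] = (1361/π) × 1.129740 = 489.43 W/m².
— Configuration B (ϕ=-46.7°):
cos h₀ = −tan(-46.7°) tan(+22.528°) = 0.4402, h₀ = 1.1150 rad.
Bracket: h₀ sin ϕ sin δ + cos ϕ cos δ sin h₀ = 1.1150×-0.72777×0.38313 + 0.68582×0.92369×0.89792 = -0.310896 + 0.568819 = 0.257923.
Q̄ = (S_0/π) × [bracket] = (1361/π) × 0.257923 = 111.74 W/m².
Ratio Q̄_A / Q̄_B = 489.43 / 111.74 = 4.380.

Q̄_A / Q̄_B ≈ 4.38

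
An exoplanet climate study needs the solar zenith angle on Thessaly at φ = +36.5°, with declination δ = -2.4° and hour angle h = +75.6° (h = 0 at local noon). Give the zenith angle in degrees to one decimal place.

cos θ_z = sin φ sin δ + cos φ cos δ cos h = -0.024909 + 0.199736 = 0.174827.
θ_z = arccos(0.174827) = 79.9°.

θ_z = 79.9°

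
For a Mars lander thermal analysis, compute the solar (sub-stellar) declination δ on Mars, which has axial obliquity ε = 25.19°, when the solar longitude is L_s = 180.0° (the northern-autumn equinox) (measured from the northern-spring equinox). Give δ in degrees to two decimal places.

δ = +0.00°

sin δ = sin ε · sin L_s = sin 25.19° × sin 180.0° = 0.000000.
δ = arcsin(0.000000) = +0.00°.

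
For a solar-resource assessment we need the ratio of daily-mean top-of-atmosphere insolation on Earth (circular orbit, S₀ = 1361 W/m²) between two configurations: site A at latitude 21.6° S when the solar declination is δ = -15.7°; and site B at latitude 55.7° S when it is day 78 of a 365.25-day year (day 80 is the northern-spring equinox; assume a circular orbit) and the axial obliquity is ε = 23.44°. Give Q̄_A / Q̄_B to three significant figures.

Q̄_A / Q̄_B ≈ 1.82

— Configuration A (φ=-21.6°):
cos H₀ = −tan(-21.6°) tan(-15.700°) = -0.1113, H₀ = 1.6823 rad.
Bracket: H₀ sin φ sin δ + cos φ cos δ sin H₀ = 1.6823×-0.36812×-0.27060 + 0.92978×0.96269×0.99379 = 0.167579 + 0.889531 = 1.057110.
Q̄ = (S₀/π) × [bracket] = (1361/π) × 1.057110 = 457.96 W/m².
— Configuration B (φ=-55.7°):
Solar longitude: λ_s = 360° × (78 − 80)/365.25 = -1.971°, i.e. -1.971° + 360° = 358.029°.
sin δ = sin 23.44° × sin 358.029° = -0.01368, so δ = -0.784°.
cos H₀ = −tan(-55.7°) tan(-0.784°) = -0.0201, H₀ = 1.5909 rad.
Bracket: H₀ sin φ sin δ + cos φ cos δ sin H₀ = 1.5909×-0.82610×-0.01368 + 0.56353×0.99991×0.99980 = 0.017979 + 0.563367 = 0.581346.
Q̄ = (S₀/π) × [bracket] = (1361/π) × 0.581346 = 251.85 W/m².
Ratio Q̄_A / Q̄_B = 457.96 / 251.85 = 1.818.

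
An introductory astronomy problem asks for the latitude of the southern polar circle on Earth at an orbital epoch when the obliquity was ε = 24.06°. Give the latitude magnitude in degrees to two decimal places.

65.94°

The polar circle is the lowest latitude that experiences at least one full rotation of continuous darkness at the northern-summer solstice; it lies at |ϕ| = 90° − ε = 90° − 24.06° = 65.94°.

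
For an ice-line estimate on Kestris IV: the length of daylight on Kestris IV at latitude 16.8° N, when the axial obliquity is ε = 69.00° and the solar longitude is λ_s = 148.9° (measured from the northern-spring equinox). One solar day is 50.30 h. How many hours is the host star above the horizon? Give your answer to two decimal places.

Solar declination: sin δ = sin ε · sin λ_s = sin 69.00° × sin 148.9° = 0.48223, so δ = +28.831°.
cos H₀ = −tan φ · tan δ = −tan(+16.8°) × tan(+28.831°) = -0.1662, so H₀ = 1.7378 rad = 99.57°.
Daylight = 2H₀/(2π) × 50.30 h = (1.7378/π) × 50.30 = 27.82 h.

27.82 h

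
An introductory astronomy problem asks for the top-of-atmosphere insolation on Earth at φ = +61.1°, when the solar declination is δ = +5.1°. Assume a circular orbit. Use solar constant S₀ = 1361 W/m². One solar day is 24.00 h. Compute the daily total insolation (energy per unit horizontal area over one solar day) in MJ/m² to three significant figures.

22.8 MJ/m²

cos H₀ = −tan(+61.1°) tan(+5.100°) = -0.1617, H₀ = 1.7332 rad.
Bracket: H₀ sin φ sin δ + cos φ cos δ sin H₀ = 1.7332×0.87546×0.08889 + 0.48328×0.99604×0.98684 = 0.134877 + 0.475031 = 0.609908.
Q̄ = (S₀/π) × [bracket] = (1361/π) × 0.609908 = 264.22 W/m².
Daily total = Q̄ × 24.00 h × 3600 s/h = 264.22 × 24.00 × 3600 / 10⁶ = 22.83 MJ/m².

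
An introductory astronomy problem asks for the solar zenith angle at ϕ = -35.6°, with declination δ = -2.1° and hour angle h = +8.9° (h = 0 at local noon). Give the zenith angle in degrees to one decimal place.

θ_z = 34.5°

cos θ_z = sin ϕ sin δ + cos ϕ cos δ cos h = 0.021331 + 0.802771 = 0.824102.
θ_z = arccos(0.824102) = 34.5°.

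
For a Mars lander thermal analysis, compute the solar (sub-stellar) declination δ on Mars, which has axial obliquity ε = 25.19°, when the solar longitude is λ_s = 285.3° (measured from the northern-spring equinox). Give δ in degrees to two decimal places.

δ = -24.24°

sin δ = sin ε · sin λ_s = sin 25.19° × sin 285.3° = -0.410536.
δ = arcsin(-0.410536) = -24.24°.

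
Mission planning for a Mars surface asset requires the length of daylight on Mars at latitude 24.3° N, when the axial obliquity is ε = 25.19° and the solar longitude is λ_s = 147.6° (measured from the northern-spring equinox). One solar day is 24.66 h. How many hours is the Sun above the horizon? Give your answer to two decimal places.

Solar declination: sin δ = sin ε · sin λ_s = sin 25.19° × sin 147.6° = 0.22806, so δ = +13.183°.
cos H₀ = −tan φ · tan δ = −tan(+24.3°) × tan(+13.183°) = -0.1058, so H₀ = 1.6768 rad = 96.07°.
Daylight = 2H₀/(2π) × 24.66 h = (1.6768/π) × 24.66 = 13.16 h.

13.16 h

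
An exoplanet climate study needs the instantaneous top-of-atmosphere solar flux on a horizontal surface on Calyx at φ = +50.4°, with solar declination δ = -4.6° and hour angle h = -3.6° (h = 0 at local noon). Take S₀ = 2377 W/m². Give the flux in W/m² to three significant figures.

cos θ_z = sin φ sin δ + cos φ cos δ cos h = -0.061794 + 0.634117 = 0.572323.
Flux = S₀ · cos θ_z = 2377 × 0.572323 = 1360 W/m².

1.36e+03 W/m²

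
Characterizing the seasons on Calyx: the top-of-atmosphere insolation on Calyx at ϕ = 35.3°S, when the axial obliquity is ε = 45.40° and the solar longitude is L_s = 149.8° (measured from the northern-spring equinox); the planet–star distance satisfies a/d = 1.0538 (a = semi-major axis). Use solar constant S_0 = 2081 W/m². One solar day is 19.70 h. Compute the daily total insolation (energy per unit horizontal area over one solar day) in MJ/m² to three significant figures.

Solar declination: sin δ = sin ε · sin L_s = sin 45.40° × sin 149.8° = 0.35816, so δ = +20.987°.
cos h₀ = −tan(-35.3°) tan(+20.987°) = 0.2716, h₀ = 1.2957 rad.
Bracket: h₀ sin ϕ sin δ + cos ϕ cos δ sin h₀ = 1.2957×-0.57786×0.35816 + 0.81614×0.93366×0.96241 = -0.268166 + 0.733354 = 0.465188.
Inverse-square distance factor (a/d)² = 1.0538² = 1.110494.
Q̄ = (S_0/π) × 1.110494 × [bracket] = (2081/π) × 1.110494 × 0.465188 = 342.19 W/m².
Daily total = Q̄ × 19.70 h × 3600 s/h = 342.19 × 19.70 × 3600 / 10⁶ = 24.27 MJ/m².

24.3 MJ/m²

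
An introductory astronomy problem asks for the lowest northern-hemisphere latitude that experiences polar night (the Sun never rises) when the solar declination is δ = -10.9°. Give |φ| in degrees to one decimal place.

|φ| = 79.1°

Polar night requires cos H₀ = −tan φ tan δ ≥ 1, i.e. tan φ tan δ ≤ −1.
The boundary is |tan φ| · |tan δ| = 1, so |φ| = 90° − |δ| = 90° − 10.9° = 79.1° in the northern hemisphere.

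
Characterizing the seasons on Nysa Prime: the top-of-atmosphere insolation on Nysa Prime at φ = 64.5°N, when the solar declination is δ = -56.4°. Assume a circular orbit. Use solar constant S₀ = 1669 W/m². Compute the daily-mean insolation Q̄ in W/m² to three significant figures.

Q̄ ≈ 0.00 W/m²

cos H₀ = −tan(+64.5°) tan(-56.400°) = 3.1556 ≥ 1 ⇒ polar night, H₀ = 0 and Q̄ = 0.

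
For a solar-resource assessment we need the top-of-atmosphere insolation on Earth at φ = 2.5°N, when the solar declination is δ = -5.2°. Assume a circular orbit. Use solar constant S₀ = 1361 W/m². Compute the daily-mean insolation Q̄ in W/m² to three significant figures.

cos H₀ = −tan(+2.5°) tan(-5.200°) = 0.0040, H₀ = 1.5668 rad.
Bracket: H₀ sin φ sin δ + cos φ cos δ sin H₀ = 1.5668×0.04362×-0.09063 + 0.99905×0.99588×0.99999 = -0.006194 + 0.994924 = 0.988730.
Q̄ = (S₀/π) × [bracket] = (1361/π) × 0.988730 = 428.3 W/m².

Q̄ ≈ 428 W/m²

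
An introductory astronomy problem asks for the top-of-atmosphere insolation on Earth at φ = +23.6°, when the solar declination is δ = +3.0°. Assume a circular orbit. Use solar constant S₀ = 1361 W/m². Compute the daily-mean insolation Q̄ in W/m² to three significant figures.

cos H₀ = −tan(+23.6°) tan(+3.000°) = -0.0229, H₀ = 1.5937 rad.
Bracket: H₀ sin φ sin δ + cos φ cos δ sin H₀ = 1.5937×0.40035×0.05234 + 0.91636×0.99863×0.99974 = 0.033395 + 0.914867 = 0.948262.
Q̄ = (S₀/π) × [bracket] = (1361/π) × 0.948262 = 410.8 W/m².

Q̄ ≈ 411 W/m²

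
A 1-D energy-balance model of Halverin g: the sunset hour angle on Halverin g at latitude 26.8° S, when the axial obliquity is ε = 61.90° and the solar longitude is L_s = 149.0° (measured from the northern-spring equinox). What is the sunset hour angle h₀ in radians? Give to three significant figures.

Solar declination: sin δ = sin ε · sin L_s = sin 61.90° × sin 149.0° = 0.45433, so δ = +27.022°.
cos h₀ = −tan ϕ · tan δ = −tan(-26.8°) × tan(+27.022°) = 0.2576, so h₀ = 1.3102 rad = 75.07°.

h₀ = 1.31 rad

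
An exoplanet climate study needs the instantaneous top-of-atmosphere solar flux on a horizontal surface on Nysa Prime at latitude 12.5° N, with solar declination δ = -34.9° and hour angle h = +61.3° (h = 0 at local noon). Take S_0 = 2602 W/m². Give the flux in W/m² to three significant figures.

cos θ_z = sin ϕ sin δ + cos ϕ cos δ cos h = -0.123835 + 0.384520 = 0.260685.
Flux = S_0 · cos θ_z = 2602 × 0.260685 = 678.3 W/m².

678 W/m²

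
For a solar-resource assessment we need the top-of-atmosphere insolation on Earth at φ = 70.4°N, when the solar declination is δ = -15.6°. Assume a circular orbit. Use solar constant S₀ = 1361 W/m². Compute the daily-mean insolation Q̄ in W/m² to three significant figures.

Q̄ ≈ 13.4 W/m²

cos H₀ = −tan(+70.4°) tan(-15.600°) = 0.7841, H₀ = 0.6696 rad.
Bracket: H₀ sin φ sin δ + cos φ cos δ sin H₀ = 0.6696×0.94206×-0.26892 + 0.33545×0.96316×0.62064 = -0.169636 + 0.200524 = 0.030888.
Q̄ = (S₀/π) × [bracket] = (1361/π) × 0.030888 = 13.38 W/m².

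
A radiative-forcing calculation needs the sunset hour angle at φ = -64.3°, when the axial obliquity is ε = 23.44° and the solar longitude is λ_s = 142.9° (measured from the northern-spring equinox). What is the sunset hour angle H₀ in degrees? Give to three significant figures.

H₀ = 59.1°

Solar declination: sin δ = sin ε · sin λ_s = sin 23.44° × sin 142.9° = 0.23995, so δ = +13.884°.
cos H₀ = −tan φ · tan δ = −tan(-64.3°) × tan(+13.884°) = 0.5136, so H₀ = 1.0314 rad = 59.10°.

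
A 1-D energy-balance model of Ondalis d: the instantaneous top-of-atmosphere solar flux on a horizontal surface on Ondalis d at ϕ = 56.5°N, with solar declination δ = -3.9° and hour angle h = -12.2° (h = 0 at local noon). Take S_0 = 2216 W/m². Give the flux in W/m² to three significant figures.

cos θ_z = sin ϕ sin δ + cos ϕ cos δ cos h = -0.056717 + 0.538223 = 0.481506.
Flux = S_0 · cos θ_z = 2216 × 0.481506 = 1067 W/m².

1.07e+03 W/m²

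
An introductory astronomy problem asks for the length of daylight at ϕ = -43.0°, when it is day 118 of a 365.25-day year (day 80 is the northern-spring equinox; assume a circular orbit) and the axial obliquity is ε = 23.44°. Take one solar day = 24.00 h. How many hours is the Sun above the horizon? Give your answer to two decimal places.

Solar longitude: L_s = 360° × (118 − 80)/365.25 = 37.454°.
sin δ = sin 23.44° × sin 37.454° = 0.24190, so δ = +13.999°.
cos h₀ = −tan ϕ · tan δ = −tan(-43.0°) × tan(+13.999°) = 0.2325, so h₀ = 1.3362 rad = 76.56°.
Daylight = 2h₀/(2π) × 24.00 h = (1.3362/π) × 24.00 = 10.21 h.

10.21 h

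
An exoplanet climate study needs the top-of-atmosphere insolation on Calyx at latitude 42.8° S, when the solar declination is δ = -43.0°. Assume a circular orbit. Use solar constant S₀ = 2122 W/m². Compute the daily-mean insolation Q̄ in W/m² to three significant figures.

cos H₀ = −tan(-42.8°) tan(-43.000°) = -0.8635, H₀ = 2.6130 rad.
Bracket: H₀ sin φ sin δ + cos φ cos δ sin H₀ = 2.6130×-0.67944×-0.68200 + 0.73373×0.73135×0.50432 = 1.210807 + 0.270625 = 1.481432.
Q̄ = (S₀/π) × [bracket] = (2122/π) × 1.481432 = 1001 W/m².

Q̄ ≈ 1.00e+03 W/m²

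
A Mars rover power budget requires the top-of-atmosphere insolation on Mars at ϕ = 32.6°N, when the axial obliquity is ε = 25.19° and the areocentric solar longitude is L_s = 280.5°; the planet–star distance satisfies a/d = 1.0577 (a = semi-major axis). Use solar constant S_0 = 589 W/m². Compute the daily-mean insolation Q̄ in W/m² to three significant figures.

sin δ = sin 25.19° × sin 280.5° = -0.41849, so δ = -24.740°.
cos h₀ = −tan(+32.6°) tan(-24.740°) = 0.2947, h₀ = 1.2717 rad.
Bracket: h₀ sin ϕ sin δ + cos ϕ cos δ sin h₀ = 1.2717×0.53877×-0.41849 + 0.84245×0.90822×0.95559 = -0.286730 + 0.731151 = 0.444421.
Inverse-square distance factor (a/d)² = 1.0577² = 1.118729.
Q̄ = (S_0/π) × 1.118729 × [bracket] = (589/π) × 1.118729 × 0.444421 = 93.21 W/m².

Q̄ ≈ 93.2 W/m²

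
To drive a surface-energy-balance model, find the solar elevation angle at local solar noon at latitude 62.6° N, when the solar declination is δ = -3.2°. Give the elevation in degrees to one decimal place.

At local noon the hour angle is zero, so the zenith angle equals |φ − δ| = |+62.6° − (-3.200°)| = 65.800°.
Elevation = 90° − 65.800° = 24.2°.

24.2°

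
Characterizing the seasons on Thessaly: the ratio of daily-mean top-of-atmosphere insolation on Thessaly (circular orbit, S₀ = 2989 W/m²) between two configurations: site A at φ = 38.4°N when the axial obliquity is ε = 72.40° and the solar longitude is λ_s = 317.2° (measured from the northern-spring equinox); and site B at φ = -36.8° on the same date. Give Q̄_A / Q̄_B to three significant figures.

— Configuration A (φ=+38.4°):
Solar declination: sin δ = sin ε · sin λ_s = sin 72.40° × sin 317.2° = -0.64764, so δ = -40.364°.
cos H₀ = −tan(+38.4°) tan(-40.364°) = 0.6737, H₀ = 0.8316 rad.
Bracket: H₀ sin φ sin δ + cos φ cos δ sin H₀ = 0.8316×0.62115×-0.64764 + 0.78369×0.76195×0.73902 = -0.334537 + 0.441293 = 0.106756.
Q̄ = (S₀/π) × [bracket] = (2989/π) × 0.106756 = 101.57 W/m².
— Configuration B (φ=-36.8°):
cos H₀ = −tan(-36.8°) tan(-40.364°) = -0.6359, H₀ = 2.2599 rad.
Bracket: H₀ sin φ sin δ + cos φ cos δ sin H₀ = 2.2599×-0.59902×-0.64764 + 0.80073×0.76195×0.77180 = 0.876727 + 0.470888 = 1.347615.
Q̄ = (S₀/π) × [bracket] = (2989/π) × 1.347615 = 1282.2 W/m².
Ratio Q̄_A / Q̄_B = 101.57 / 1282.2 = 0.07922.

Q̄_A / Q̄_B ≈ 0.0792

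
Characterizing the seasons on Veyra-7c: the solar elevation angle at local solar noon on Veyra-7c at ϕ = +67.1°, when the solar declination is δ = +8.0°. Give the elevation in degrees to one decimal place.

At local noon the hour angle is zero, so the zenith angle equals |ϕ − δ| = |+67.1° − (+8.000°)| = 59.100°.
Elevation = 90° − 59.100° = 30.9°.

30.9°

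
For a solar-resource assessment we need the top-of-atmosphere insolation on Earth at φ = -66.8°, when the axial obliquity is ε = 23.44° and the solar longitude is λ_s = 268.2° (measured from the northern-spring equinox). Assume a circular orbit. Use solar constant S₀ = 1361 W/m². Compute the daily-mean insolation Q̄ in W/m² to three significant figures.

Q̄ ≈ 497 W/m²

Solar declination: sin δ = sin ε · sin λ_s = sin 23.44° × sin 268.2° = -0.39759, so δ = -23.428°.
cos H₀ = −tan(-66.8°) tan(-23.428°) = -1.0110 ≤ −1 ⇒ polar day, H₀ = π.
Bracket: H₀ sin φ sin δ + cos φ cos δ sin H₀ = 3.1416×-0.91914×-0.39759 + 0.39394×0.91756×0.00000 = 1.148069 + 0.000000 = 1.148069.
Q̄ = (S₀/π) × [bracket] = (1361/π) × 1.148069 = 497.4 W/m².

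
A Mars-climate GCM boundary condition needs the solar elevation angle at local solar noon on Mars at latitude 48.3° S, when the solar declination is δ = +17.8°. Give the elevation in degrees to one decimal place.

23.9°

At local noon the hour angle is zero, so the zenith angle equals |φ − δ| = |-48.3° − (+17.800°)| = 66.100°.
Elevation = 90° − 66.100° = 23.9°.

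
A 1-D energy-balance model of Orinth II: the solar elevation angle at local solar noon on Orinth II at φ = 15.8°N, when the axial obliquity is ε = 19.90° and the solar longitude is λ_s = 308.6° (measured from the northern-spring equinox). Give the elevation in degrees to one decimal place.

Solar declination: sin δ = sin ε · sin λ_s = sin 19.90° × sin 308.6° = -0.26601, so δ = -15.427°.
At local noon the hour angle is zero, so the zenith angle equals |φ − δ| = |+15.8° − (-15.427°)| = 31.227°.
Elevation = 90° − 31.227° = 58.8°.

58.8°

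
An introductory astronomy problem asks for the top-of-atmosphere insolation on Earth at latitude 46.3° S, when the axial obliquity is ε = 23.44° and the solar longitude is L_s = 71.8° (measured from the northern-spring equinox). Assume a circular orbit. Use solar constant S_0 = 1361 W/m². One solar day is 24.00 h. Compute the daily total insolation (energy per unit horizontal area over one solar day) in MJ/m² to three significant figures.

10.1 MJ/m²

Solar declination: sin δ = sin ε · sin L_s = sin 23.44° × sin 71.8° = 0.37789, so δ = +22.203°.
cos h₀ = −tan(-46.3°) tan(+22.203°) = 0.4271, h₀ = 1.1295 rad.
Bracket: h₀ sin ϕ sin δ + cos ϕ cos δ sin h₀ = 1.1295×-0.72297×0.37789 + 0.69088×0.92585×0.90420 = -0.308583 + 0.578373 = 0.269790.
Q̄ = (S_0/π) × [bracket] = (1361/π) × 0.269790 = 116.88 W/m².
Daily total = Q̄ × 24.00 h × 3600 s/h = 116.88 × 24.00 × 3600 / 10⁶ = 10.10 MJ/m².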